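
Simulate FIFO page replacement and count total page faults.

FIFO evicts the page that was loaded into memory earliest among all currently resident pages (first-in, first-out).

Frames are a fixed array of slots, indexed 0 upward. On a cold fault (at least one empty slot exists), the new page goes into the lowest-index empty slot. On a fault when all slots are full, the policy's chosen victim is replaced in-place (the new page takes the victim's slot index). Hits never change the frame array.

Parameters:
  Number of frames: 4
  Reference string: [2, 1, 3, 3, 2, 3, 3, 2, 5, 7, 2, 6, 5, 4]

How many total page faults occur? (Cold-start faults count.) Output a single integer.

Step 0: ref 2 → FAULT, frames=[2,-,-,-]
Step 1: ref 1 → FAULT, frames=[2,1,-,-]
Step 2: ref 3 → FAULT, frames=[2,1,3,-]
Step 3: ref 3 → HIT, frames=[2,1,3,-]
Step 4: ref 2 → HIT, frames=[2,1,3,-]
Step 5: ref 3 → HIT, frames=[2,1,3,-]
Step 6: ref 3 → HIT, frames=[2,1,3,-]
Step 7: ref 2 → HIT, frames=[2,1,3,-]
Step 8: ref 5 → FAULT, frames=[2,1,3,5]
Step 9: ref 7 → FAULT (evict 2), frames=[7,1,3,5]
Step 10: ref 2 → FAULT (evict 1), frames=[7,2,3,5]
Step 11: ref 6 → FAULT (evict 3), frames=[7,2,6,5]
Step 12: ref 5 → HIT, frames=[7,2,6,5]
Step 13: ref 4 → FAULT (evict 5), frames=[7,2,6,4]
Total faults: 8

Answer: 8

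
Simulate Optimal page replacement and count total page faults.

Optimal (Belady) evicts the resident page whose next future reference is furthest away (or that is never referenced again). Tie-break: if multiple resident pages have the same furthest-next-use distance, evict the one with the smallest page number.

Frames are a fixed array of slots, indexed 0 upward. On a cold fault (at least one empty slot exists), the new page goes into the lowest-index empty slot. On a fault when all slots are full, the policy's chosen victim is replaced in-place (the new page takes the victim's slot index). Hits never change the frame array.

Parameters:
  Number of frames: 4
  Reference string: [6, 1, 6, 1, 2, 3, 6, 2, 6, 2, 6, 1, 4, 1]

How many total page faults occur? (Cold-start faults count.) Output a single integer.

Step 0: ref 6 → FAULT, frames=[6,-,-,-]
Step 1: ref 1 → FAULT, frames=[6,1,-,-]
Step 2: ref 6 → HIT, frames=[6,1,-,-]
Step 3: ref 1 → HIT, frames=[6,1,-,-]
Step 4: ref 2 → FAULT, frames=[6,1,2,-]
Step 5: ref 3 → FAULT, frames=[6,1,2,3]
Step 6: ref 6 → HIT, frames=[6,1,2,3]
Step 7: ref 2 → HIT, frames=[6,1,2,3]
Step 8: ref 6 → HIT, frames=[6,1,2,3]
Step 9: ref 2 → HIT, frames=[6,1,2,3]
Step 10: ref 6 → HIT, frames=[6,1,2,3]
Step 11: ref 1 → HIT, frames=[6,1,2,3]
Step 12: ref 4 → FAULT (evict 2), frames=[6,1,4,3]
Step 13: ref 1 → HIT, frames=[6,1,4,3]
Total faults: 5

Answer: 5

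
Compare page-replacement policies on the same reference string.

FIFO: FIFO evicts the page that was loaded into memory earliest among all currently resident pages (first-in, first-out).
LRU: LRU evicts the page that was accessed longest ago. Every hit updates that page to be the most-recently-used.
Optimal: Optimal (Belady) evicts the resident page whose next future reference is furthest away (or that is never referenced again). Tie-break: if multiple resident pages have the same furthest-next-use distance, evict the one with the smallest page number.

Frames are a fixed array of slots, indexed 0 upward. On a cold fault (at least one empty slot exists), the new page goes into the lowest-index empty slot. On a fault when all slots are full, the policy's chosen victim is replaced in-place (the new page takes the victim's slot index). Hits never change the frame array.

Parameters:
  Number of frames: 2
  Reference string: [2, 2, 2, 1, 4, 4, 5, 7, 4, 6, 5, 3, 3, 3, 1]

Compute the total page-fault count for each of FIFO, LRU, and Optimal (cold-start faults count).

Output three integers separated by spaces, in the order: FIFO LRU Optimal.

Answer: 10 10 9

Derivation:
--- FIFO ---
  step 0: ref 2 -> FAULT, frames=[2,-] (faults so far: 1)
  step 1: ref 2 -> HIT, frames=[2,-] (faults so far: 1)
  step 2: ref 2 -> HIT, frames=[2,-] (faults so far: 1)
  step 3: ref 1 -> FAULT, frames=[2,1] (faults so far: 2)
  step 4: ref 4 -> FAULT, evict 2, frames=[4,1] (faults so far: 3)
  step 5: ref 4 -> HIT, frames=[4,1] (faults so far: 3)
  step 6: ref 5 -> FAULT, evict 1, frames=[4,5] (faults so far: 4)
  step 7: ref 7 -> FAULT, evict 4, frames=[7,5] (faults so far: 5)
  step 8: ref 4 -> FAULT, evict 5, frames=[7,4] (faults so far: 6)
  step 9: ref 6 -> FAULT, evict 7, frames=[6,4] (faults so far: 7)
  step 10: ref 5 -> FAULT, evict 4, frames=[6,5] (faults so far: 8)
  step 11: ref 3 -> FAULT, evict 6, frames=[3,5] (faults so far: 9)
  step 12: ref 3 -> HIT, frames=[3,5] (faults so far: 9)
  step 13: ref 3 -> HIT, frames=[3,5] (faults so far: 9)
  step 14: ref 1 -> FAULT, evict 5, frames=[3,1] (faults so far: 10)
  FIFO total faults: 10
--- LRU ---
  step 0: ref 2 -> FAULT, frames=[2,-] (faults so far: 1)
  step 1: ref 2 -> HIT, frames=[2,-] (faults so far: 1)
  step 2: ref 2 -> HIT, frames=[2,-] (faults so far: 1)
  step 3: ref 1 -> FAULT, frames=[2,1] (faults so far: 2)
  step 4: ref 4 -> FAULT, evict 2, frames=[4,1] (faults so far: 3)
  step 5: ref 4 -> HIT, frames=[4,1] (faults so far: 3)
  step 6: ref 5 -> FAULT, evict 1, frames=[4,5] (faults so far: 4)
  step 7: ref 7 -> FAULT, evict 4, frames=[7,5] (faults so far: 5)
  step 8: ref 4 -> FAULT, evict 5, frames=[7,4] (faults so far: 6)
  step 9: ref 6 -> FAULT, evict 7, frames=[6,4] (faults so far: 7)
  step 10: ref 5 -> FAULT, evict 4, frames=[6,5] (faults so far: 8)
  step 11: ref 3 -> FAULT, evict 6, frames=[3,5] (faults so far: 9)
  step 12: ref 3 -> HIT, frames=[3,5] (faults so far: 9)
  step 13: ref 3 -> HIT, frames=[3,5] (faults so far: 9)
  step 14: ref 1 -> FAULT, evict 5, frames=[3,1] (faults so far: 10)
  LRU total faults: 10
--- Optimal ---
  step 0: ref 2 -> FAULT, frames=[2,-] (faults so far: 1)
  step 1: ref 2 -> HIT, frames=[2,-] (faults so far: 1)
  step 2: ref 2 -> HIT, frames=[2,-] (faults so far: 1)
  step 3: ref 1 -> FAULT, frames=[2,1] (faults so far: 2)
  step 4: ref 4 -> FAULT, evict 2, frames=[4,1] (faults so far: 3)
  step 5: ref 4 -> HIT, frames=[4,1] (faults so far: 3)
  step 6: ref 5 -> FAULT, evict 1, frames=[4,5] (faults so far: 4)
  step 7: ref 7 -> FAULT, evict 5, frames=[4,7] (faults so far: 5)
  step 8: ref 4 -> HIT, frames=[4,7] (faults so far: 5)
  step 9: ref 6 -> FAULT, evict 4, frames=[6,7] (faults so far: 6)
  step 10: ref 5 -> FAULT, evict 6, frames=[5,7] (faults so far: 7)
  step 11: ref 3 -> FAULT, evict 5, frames=[3,7] (faults so far: 8)
  step 12: ref 3 -> HIT, frames=[3,7] (faults so far: 8)
  step 13: ref 3 -> HIT, frames=[3,7] (faults so far: 8)
  step 14: ref 1 -> FAULT, evict 3, frames=[1,7] (faults so far: 9)
  Optimal total faults: 9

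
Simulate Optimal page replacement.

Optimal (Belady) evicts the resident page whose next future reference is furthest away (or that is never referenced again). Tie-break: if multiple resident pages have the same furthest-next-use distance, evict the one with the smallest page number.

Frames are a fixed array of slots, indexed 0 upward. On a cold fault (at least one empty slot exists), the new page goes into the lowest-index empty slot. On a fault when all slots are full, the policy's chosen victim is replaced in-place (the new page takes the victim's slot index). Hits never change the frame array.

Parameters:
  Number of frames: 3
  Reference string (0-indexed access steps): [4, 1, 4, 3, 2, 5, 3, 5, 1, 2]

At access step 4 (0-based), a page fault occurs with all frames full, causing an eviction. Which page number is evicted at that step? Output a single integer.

Answer: 4

Derivation:
Step 0: ref 4 -> FAULT, frames=[4,-,-]
Step 1: ref 1 -> FAULT, frames=[4,1,-]
Step 2: ref 4 -> HIT, frames=[4,1,-]
Step 3: ref 3 -> FAULT, frames=[4,1,3]
Step 4: ref 2 -> FAULT, evict 4, frames=[2,1,3]
At step 4: evicted page 4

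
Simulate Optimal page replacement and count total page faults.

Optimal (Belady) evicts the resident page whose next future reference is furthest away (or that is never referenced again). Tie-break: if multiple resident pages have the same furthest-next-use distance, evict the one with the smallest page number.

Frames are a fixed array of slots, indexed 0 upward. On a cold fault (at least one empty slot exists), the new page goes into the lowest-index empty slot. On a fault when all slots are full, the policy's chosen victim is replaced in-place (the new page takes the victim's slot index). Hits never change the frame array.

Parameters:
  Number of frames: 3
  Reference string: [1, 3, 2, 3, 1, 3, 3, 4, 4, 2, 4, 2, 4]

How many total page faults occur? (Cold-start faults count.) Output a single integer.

Answer: 4

Derivation:
Step 0: ref 1 → FAULT, frames=[1,-,-]
Step 1: ref 3 → FAULT, frames=[1,3,-]
Step 2: ref 2 → FAULT, frames=[1,3,2]
Step 3: ref 3 → HIT, frames=[1,3,2]
Step 4: ref 1 → HIT, frames=[1,3,2]
Step 5: ref 3 → HIT, frames=[1,3,2]
Step 6: ref 3 → HIT, frames=[1,3,2]
Step 7: ref 4 → FAULT (evict 1), frames=[4,3,2]
Step 8: ref 4 → HIT, frames=[4,3,2]
Step 9: ref 2 → HIT, frames=[4,3,2]
Step 10: ref 4 → HIT, frames=[4,3,2]
Step 11: ref 2 → HIT, frames=[4,3,2]
Step 12: ref 4 → HIT, frames=[4,3,2]
Total faults: 4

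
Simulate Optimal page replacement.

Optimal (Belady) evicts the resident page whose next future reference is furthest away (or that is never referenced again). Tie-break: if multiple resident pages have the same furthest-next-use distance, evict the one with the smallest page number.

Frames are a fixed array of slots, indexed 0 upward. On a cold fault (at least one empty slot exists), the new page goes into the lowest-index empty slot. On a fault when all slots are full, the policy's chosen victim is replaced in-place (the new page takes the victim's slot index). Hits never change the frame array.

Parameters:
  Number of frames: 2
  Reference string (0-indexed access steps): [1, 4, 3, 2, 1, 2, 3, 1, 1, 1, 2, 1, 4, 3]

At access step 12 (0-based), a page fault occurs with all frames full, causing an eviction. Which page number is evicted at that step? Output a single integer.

Answer: 1

Derivation:
Step 0: ref 1 -> FAULT, frames=[1,-]
Step 1: ref 4 -> FAULT, frames=[1,4]
Step 2: ref 3 -> FAULT, evict 4, frames=[1,3]
Step 3: ref 2 -> FAULT, evict 3, frames=[1,2]
Step 4: ref 1 -> HIT, frames=[1,2]
Step 5: ref 2 -> HIT, frames=[1,2]
Step 6: ref 3 -> FAULT, evict 2, frames=[1,3]
Step 7: ref 1 -> HIT, frames=[1,3]
Step 8: ref 1 -> HIT, frames=[1,3]
Step 9: ref 1 -> HIT, frames=[1,3]
Step 10: ref 2 -> FAULT, evict 3, frames=[1,2]
Step 11: ref 1 -> HIT, frames=[1,2]
Step 12: ref 4 -> FAULT, evict 1, frames=[4,2]
At step 12: evicted page 1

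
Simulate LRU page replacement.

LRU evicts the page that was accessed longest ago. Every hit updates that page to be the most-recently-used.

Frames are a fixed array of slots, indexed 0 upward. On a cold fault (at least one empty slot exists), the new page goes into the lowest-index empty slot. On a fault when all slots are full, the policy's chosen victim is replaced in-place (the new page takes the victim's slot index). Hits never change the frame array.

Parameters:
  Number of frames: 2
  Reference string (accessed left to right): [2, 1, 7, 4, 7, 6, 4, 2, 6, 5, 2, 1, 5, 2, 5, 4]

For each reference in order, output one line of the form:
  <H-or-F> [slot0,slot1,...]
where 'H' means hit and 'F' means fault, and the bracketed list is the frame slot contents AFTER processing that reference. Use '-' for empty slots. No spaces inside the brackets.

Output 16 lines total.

F [2,-]
F [2,1]
F [7,1]
F [7,4]
H [7,4]
F [7,6]
F [4,6]
F [4,2]
F [6,2]
F [6,5]
F [2,5]
F [2,1]
F [5,1]
F [5,2]
H [5,2]
F [5,4]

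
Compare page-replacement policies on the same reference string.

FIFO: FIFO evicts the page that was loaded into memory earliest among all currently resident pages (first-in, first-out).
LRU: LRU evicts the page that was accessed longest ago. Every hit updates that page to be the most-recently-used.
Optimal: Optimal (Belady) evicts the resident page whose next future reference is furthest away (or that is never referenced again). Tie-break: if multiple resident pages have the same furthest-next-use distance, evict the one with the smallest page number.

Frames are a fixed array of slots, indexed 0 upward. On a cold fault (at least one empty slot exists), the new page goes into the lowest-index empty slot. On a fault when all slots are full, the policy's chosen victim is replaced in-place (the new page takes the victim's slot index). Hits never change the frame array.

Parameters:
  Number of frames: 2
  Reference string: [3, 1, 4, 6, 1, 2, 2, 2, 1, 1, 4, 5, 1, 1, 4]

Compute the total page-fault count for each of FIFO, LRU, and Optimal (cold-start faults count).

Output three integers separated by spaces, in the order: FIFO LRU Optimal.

Answer: 10 10 8

Derivation:
--- FIFO ---
  step 0: ref 3 -> FAULT, frames=[3,-] (faults so far: 1)
  step 1: ref 1 -> FAULT, frames=[3,1] (faults so far: 2)
  step 2: ref 4 -> FAULT, evict 3, frames=[4,1] (faults so far: 3)
  step 3: ref 6 -> FAULT, evict 1, frames=[4,6] (faults so far: 4)
  step 4: ref 1 -> FAULT, evict 4, frames=[1,6] (faults so far: 5)
  step 5: ref 2 -> FAULT, evict 6, frames=[1,2] (faults so far: 6)
  step 6: ref 2 -> HIT, frames=[1,2] (faults so far: 6)
  step 7: ref 2 -> HIT, frames=[1,2] (faults so far: 6)
  step 8: ref 1 -> HIT, frames=[1,2] (faults so far: 6)
  step 9: ref 1 -> HIT, frames=[1,2] (faults so far: 6)
  step 10: ref 4 -> FAULT, evict 1, frames=[4,2] (faults so far: 7)
  step 11: ref 5 -> FAULT, evict 2, frames=[4,5] (faults so far: 8)
  step 12: ref 1 -> FAULT, evict 4, frames=[1,5] (faults so far: 9)
  step 13: ref 1 -> HIT, frames=[1,5] (faults so far: 9)
  step 14: ref 4 -> FAULT, evict 5, frames=[1,4] (faults so far: 10)
  FIFO total faults: 10
--- LRU ---
  step 0: ref 3 -> FAULT, frames=[3,-] (faults so far: 1)
  step 1: ref 1 -> FAULT, frames=[3,1] (faults so far: 2)
  step 2: ref 4 -> FAULT, evict 3, frames=[4,1] (faults so far: 3)
  step 3: ref 6 -> FAULT, evict 1, frames=[4,6] (faults so far: 4)
  step 4: ref 1 -> FAULT, evict 4, frames=[1,6] (faults so far: 5)
  step 5: ref 2 -> FAULT, evict 6, frames=[1,2] (faults so far: 6)
  step 6: ref 2 -> HIT, frames=[1,2] (faults so far: 6)
  step 7: ref 2 -> HIT, frames=[1,2] (faults so far: 6)
  step 8: ref 1 -> HIT, frames=[1,2] (faults so far: 6)
  step 9: ref 1 -> HIT, frames=[1,2] (faults so far: 6)
  step 10: ref 4 -> FAULT, evict 2, frames=[1,4] (faults so far: 7)
  step 11: ref 5 -> FAULT, evict 1, frames=[5,4] (faults so far: 8)
  step 12: ref 1 -> FAULT, evict 4, frames=[5,1] (faults so far: 9)
  step 13: ref 1 -> HIT, frames=[5,1] (faults so far: 9)
  step 14: ref 4 -> FAULT, evict 5, frames=[4,1] (faults so far: 10)
  LRU total faults: 10
--- Optimal ---
  step 0: ref 3 -> FAULT, frames=[3,-] (faults so far: 1)
  step 1: ref 1 -> FAULT, frames=[3,1] (faults so far: 2)
  step 2: ref 4 -> FAULT, evict 3, frames=[4,1] (faults so far: 3)
  step 3: ref 6 -> FAULT, evict 4, frames=[6,1] (faults so far: 4)
  step 4: ref 1 -> HIT, frames=[6,1] (faults so far: 4)
  step 5: ref 2 -> FAULT, evict 6, frames=[2,1] (faults so far: 5)
  step 6: ref 2 -> HIT, frames=[2,1] (faults so far: 5)
  step 7: ref 2 -> HIT, frames=[2,1] (faults so far: 5)
  step 8: ref 1 -> HIT, frames=[2,1] (faults so far: 5)
  step 9: ref 1 -> HIT, frames=[2,1] (faults so far: 5)
  step 10: ref 4 -> FAULT, evict 2, frames=[4,1] (faults so far: 6)
  step 11: ref 5 -> FAULT, evict 4, frames=[5,1] (faults so far: 7)
  step 12: ref 1 -> HIT, frames=[5,1] (faults so far: 7)
  step 13: ref 1 -> HIT, frames=[5,1] (faults so far: 7)
  step 14: ref 4 -> FAULT, evict 1, frames=[5,4] (faults so far: 8)
  Optimal total faults: 8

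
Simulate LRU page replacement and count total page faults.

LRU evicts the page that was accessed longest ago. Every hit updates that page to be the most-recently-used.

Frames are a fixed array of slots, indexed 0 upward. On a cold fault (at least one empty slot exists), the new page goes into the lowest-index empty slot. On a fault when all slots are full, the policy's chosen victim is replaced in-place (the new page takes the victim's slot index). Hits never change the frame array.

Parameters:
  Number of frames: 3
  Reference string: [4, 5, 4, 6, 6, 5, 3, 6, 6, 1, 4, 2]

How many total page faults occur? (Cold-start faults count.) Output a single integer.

Step 0: ref 4 → FAULT, frames=[4,-,-]
Step 1: ref 5 → FAULT, frames=[4,5,-]
Step 2: ref 4 → HIT, frames=[4,5,-]
Step 3: ref 6 → FAULT, frames=[4,5,6]
Step 4: ref 6 → HIT, frames=[4,5,6]
Step 5: ref 5 → HIT, frames=[4,5,6]
Step 6: ref 3 → FAULT (evict 4), frames=[3,5,6]
Step 7: ref 6 → HIT, frames=[3,5,6]
Step 8: ref 6 → HIT, frames=[3,5,6]
Step 9: ref 1 → FAULT (evict 5), frames=[3,1,6]
Step 10: ref 4 → FAULT (evict 3), frames=[4,1,6]
Step 11: ref 2 → FAULT (evict 6), frames=[4,1,2]
Total faults: 7

Answer: 7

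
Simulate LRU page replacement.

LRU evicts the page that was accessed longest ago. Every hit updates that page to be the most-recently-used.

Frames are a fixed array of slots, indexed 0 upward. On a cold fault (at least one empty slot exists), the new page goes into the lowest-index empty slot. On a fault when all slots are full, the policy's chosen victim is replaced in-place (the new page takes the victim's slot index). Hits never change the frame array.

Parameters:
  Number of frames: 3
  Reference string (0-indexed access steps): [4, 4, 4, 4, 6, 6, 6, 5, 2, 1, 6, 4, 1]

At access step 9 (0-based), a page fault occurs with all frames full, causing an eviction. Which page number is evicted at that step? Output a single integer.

Step 0: ref 4 -> FAULT, frames=[4,-,-]
Step 1: ref 4 -> HIT, frames=[4,-,-]
Step 2: ref 4 -> HIT, frames=[4,-,-]
Step 3: ref 4 -> HIT, frames=[4,-,-]
Step 4: ref 6 -> FAULT, frames=[4,6,-]
Step 5: ref 6 -> HIT, frames=[4,6,-]
Step 6: ref 6 -> HIT, frames=[4,6,-]
Step 7: ref 5 -> FAULT, frames=[4,6,5]
Step 8: ref 2 -> FAULT, evict 4, frames=[2,6,5]
Step 9: ref 1 -> FAULT, evict 6, frames=[2,1,5]
At step 9: evicted page 6

Answer: 6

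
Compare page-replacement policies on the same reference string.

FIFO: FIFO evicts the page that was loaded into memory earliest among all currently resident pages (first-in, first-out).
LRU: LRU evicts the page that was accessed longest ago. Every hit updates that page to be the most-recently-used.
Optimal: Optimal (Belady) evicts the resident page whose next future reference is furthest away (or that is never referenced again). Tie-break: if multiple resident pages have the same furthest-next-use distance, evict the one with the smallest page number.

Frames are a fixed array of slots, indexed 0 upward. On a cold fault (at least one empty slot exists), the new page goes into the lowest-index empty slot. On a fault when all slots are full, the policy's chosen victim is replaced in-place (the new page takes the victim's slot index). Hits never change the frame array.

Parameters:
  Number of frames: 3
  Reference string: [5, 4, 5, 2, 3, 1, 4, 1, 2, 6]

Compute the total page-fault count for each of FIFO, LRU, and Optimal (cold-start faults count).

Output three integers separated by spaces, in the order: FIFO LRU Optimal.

--- FIFO ---
  step 0: ref 5 -> FAULT, frames=[5,-,-] (faults so far: 1)
  step 1: ref 4 -> FAULT, frames=[5,4,-] (faults so far: 2)
  step 2: ref 5 -> HIT, frames=[5,4,-] (faults so far: 2)
  step 3: ref 2 -> FAULT, frames=[5,4,2] (faults so far: 3)
  step 4: ref 3 -> FAULT, evict 5, frames=[3,4,2] (faults so far: 4)
  step 5: ref 1 -> FAULT, evict 4, frames=[3,1,2] (faults so far: 5)
  step 6: ref 4 -> FAULT, evict 2, frames=[3,1,4] (faults so far: 6)
  step 7: ref 1 -> HIT, frames=[3,1,4] (faults so far: 6)
  step 8: ref 2 -> FAULT, evict 3, frames=[2,1,4] (faults so far: 7)
  step 9: ref 6 -> FAULT, evict 1, frames=[2,6,4] (faults so far: 8)
  FIFO total faults: 8
--- LRU ---
  step 0: ref 5 -> FAULT, frames=[5,-,-] (faults so far: 1)
  step 1: ref 4 -> FAULT, frames=[5,4,-] (faults so far: 2)
  step 2: ref 5 -> HIT, frames=[5,4,-] (faults so far: 2)
  step 3: ref 2 -> FAULT, frames=[5,4,2] (faults so far: 3)
  step 4: ref 3 -> FAULT, evict 4, frames=[5,3,2] (faults so far: 4)
  step 5: ref 1 -> FAULT, evict 5, frames=[1,3,2] (faults so far: 5)
  step 6: ref 4 -> FAULT, evict 2, frames=[1,3,4] (faults so far: 6)
  step 7: ref 1 -> HIT, frames=[1,3,4] (faults so far: 6)
  step 8: ref 2 -> FAULT, evict 3, frames=[1,2,4] (faults so far: 7)
  step 9: ref 6 -> FAULT, evict 4, frames=[1,2,6] (faults so far: 8)
  LRU total faults: 8
--- Optimal ---
  step 0: ref 5 -> FAULT, frames=[5,-,-] (faults so far: 1)
  step 1: ref 4 -> FAULT, frames=[5,4,-] (faults so far: 2)
  step 2: ref 5 -> HIT, frames=[5,4,-] (faults so far: 2)
  step 3: ref 2 -> FAULT, frames=[5,4,2] (faults so far: 3)
  step 4: ref 3 -> FAULT, evict 5, frames=[3,4,2] (faults so far: 4)
  step 5: ref 1 -> FAULT, evict 3, frames=[1,4,2] (faults so far: 5)
  step 6: ref 4 -> HIT, frames=[1,4,2] (faults so far: 5)
  step 7: ref 1 -> HIT, frames=[1,4,2] (faults so far: 5)
  step 8: ref 2 -> HIT, frames=[1,4,2] (faults so far: 5)
  step 9: ref 6 -> FAULT, evict 1, frames=[6,4,2] (faults so far: 6)
  Optimal total faults: 6

Answer: 8 8 6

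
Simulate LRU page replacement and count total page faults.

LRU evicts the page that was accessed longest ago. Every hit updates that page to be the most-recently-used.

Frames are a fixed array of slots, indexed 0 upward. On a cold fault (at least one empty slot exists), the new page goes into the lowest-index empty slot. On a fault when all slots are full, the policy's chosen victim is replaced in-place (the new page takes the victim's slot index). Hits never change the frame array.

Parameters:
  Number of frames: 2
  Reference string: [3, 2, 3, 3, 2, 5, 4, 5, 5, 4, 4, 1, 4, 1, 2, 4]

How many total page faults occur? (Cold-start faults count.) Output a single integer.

Step 0: ref 3 → FAULT, frames=[3,-]
Step 1: ref 2 → FAULT, frames=[3,2]
Step 2: ref 3 → HIT, frames=[3,2]
Step 3: ref 3 → HIT, frames=[3,2]
Step 4: ref 2 → HIT, frames=[3,2]
Step 5: ref 5 → FAULT (evict 3), frames=[5,2]
Step 6: ref 4 → FAULT (evict 2), frames=[5,4]
Step 7: ref 5 → HIT, frames=[5,4]
Step 8: ref 5 → HIT, frames=[5,4]
Step 9: ref 4 → HIT, frames=[5,4]
Step 10: ref 4 → HIT, frames=[5,4]
Step 11: ref 1 → FAULT (evict 5), frames=[1,4]
Step 12: ref 4 → HIT, frames=[1,4]
Step 13: ref 1 → HIT, frames=[1,4]
Step 14: ref 2 → FAULT (evict 4), frames=[1,2]
Step 15: ref 4 → FAULT (evict 1), frames=[4,2]
Total faults: 7

Answer: 7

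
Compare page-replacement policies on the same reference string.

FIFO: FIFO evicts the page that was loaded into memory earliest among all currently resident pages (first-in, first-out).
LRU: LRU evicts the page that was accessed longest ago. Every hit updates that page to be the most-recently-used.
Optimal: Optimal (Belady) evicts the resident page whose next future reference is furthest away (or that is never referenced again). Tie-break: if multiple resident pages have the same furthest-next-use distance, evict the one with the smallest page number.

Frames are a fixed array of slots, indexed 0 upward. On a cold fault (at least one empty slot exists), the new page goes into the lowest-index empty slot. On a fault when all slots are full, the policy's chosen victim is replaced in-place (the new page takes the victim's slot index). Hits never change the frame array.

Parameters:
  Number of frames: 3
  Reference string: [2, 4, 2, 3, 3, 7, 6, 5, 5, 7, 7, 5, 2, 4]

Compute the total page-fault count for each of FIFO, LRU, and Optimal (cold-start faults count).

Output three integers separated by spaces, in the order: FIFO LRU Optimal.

--- FIFO ---
  step 0: ref 2 -> FAULT, frames=[2,-,-] (faults so far: 1)
  step 1: ref 4 -> FAULT, frames=[2,4,-] (faults so far: 2)
  step 2: ref 2 -> HIT, frames=[2,4,-] (faults so far: 2)
  step 3: ref 3 -> FAULT, frames=[2,4,3] (faults so far: 3)
  step 4: ref 3 -> HIT, frames=[2,4,3] (faults so far: 3)
  step 5: ref 7 -> FAULT, evict 2, frames=[7,4,3] (faults so far: 4)
  step 6: ref 6 -> FAULT, evict 4, frames=[7,6,3] (faults so far: 5)
  step 7: ref 5 -> FAULT, evict 3, frames=[7,6,5] (faults so far: 6)
  step 8: ref 5 -> HIT, frames=[7,6,5] (faults so far: 6)
  step 9: ref 7 -> HIT, frames=[7,6,5] (faults so far: 6)
  step 10: ref 7 -> HIT, frames=[7,6,5] (faults so far: 6)
  step 11: ref 5 -> HIT, frames=[7,6,5] (faults so far: 6)
  step 12: ref 2 -> FAULT, evict 7, frames=[2,6,5] (faults so far: 7)
  step 13: ref 4 -> FAULT, evict 6, frames=[2,4,5] (faults so far: 8)
  FIFO total faults: 8
--- LRU ---
  step 0: ref 2 -> FAULT, frames=[2,-,-] (faults so far: 1)
  step 1: ref 4 -> FAULT, frames=[2,4,-] (faults so far: 2)
  step 2: ref 2 -> HIT, frames=[2,4,-] (faults so far: 2)
  step 3: ref 3 -> FAULT, frames=[2,4,3] (faults so far: 3)
  step 4: ref 3 -> HIT, frames=[2,4,3] (faults so far: 3)
  step 5: ref 7 -> FAULT, evict 4, frames=[2,7,3] (faults so far: 4)
  step 6: ref 6 -> FAULT, evict 2, frames=[6,7,3] (faults so far: 5)
  step 7: ref 5 -> FAULT, evict 3, frames=[6,7,5] (faults so far: 6)
  step 8: ref 5 -> HIT, frames=[6,7,5] (faults so far: 6)
  step 9: ref 7 -> HIT, frames=[6,7,5] (faults so far: 6)
  step 10: ref 7 -> HIT, frames=[6,7,5] (faults so far: 6)
  step 11: ref 5 -> HIT, frames=[6,7,5] (faults so far: 6)
  step 12: ref 2 -> FAULT, evict 6, frames=[2,7,5] (faults so far: 7)
  step 13: ref 4 -> FAULT, evict 7, frames=[2,4,5] (faults so far: 8)
  LRU total faults: 8
--- Optimal ---
  step 0: ref 2 -> FAULT, frames=[2,-,-] (faults so far: 1)
  step 1: ref 4 -> FAULT, frames=[2,4,-] (faults so far: 2)
  step 2: ref 2 -> HIT, frames=[2,4,-] (faults so far: 2)
  step 3: ref 3 -> FAULT, frames=[2,4,3] (faults so far: 3)
  step 4: ref 3 -> HIT, frames=[2,4,3] (faults so far: 3)
  step 5: ref 7 -> FAULT, evict 3, frames=[2,4,7] (faults so far: 4)
  step 6: ref 6 -> FAULT, evict 4, frames=[2,6,7] (faults so far: 5)
  step 7: ref 5 -> FAULT, evict 6, frames=[2,5,7] (faults so far: 6)
  step 8: ref 5 -> HIT, frames=[2,5,7] (faults so far: 6)
  step 9: ref 7 -> HIT, frames=[2,5,7] (faults so far: 6)
  step 10: ref 7 -> HIT, frames=[2,5,7] (faults so far: 6)
  step 11: ref 5 -> HIT, frames=[2,5,7] (faults so far: 6)
  step 12: ref 2 -> HIT, frames=[2,5,7] (faults so far: 6)
  step 13: ref 4 -> FAULT, evict 2, frames=[4,5,7] (faults so far: 7)
  Optimal total faults: 7

Answer: 8 8 7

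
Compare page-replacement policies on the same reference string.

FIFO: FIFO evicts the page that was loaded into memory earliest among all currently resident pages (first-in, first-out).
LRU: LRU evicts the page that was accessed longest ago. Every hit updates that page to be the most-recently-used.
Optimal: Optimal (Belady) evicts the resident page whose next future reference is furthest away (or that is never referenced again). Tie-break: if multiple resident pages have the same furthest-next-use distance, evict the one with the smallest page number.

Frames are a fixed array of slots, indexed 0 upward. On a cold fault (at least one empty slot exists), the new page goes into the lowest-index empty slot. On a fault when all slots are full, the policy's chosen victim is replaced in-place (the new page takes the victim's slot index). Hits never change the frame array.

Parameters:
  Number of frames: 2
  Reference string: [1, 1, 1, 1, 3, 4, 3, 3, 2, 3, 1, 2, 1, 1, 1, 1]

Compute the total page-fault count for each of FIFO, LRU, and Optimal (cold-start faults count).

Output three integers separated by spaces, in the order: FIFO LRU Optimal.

Answer: 7 6 5

Derivation:
--- FIFO ---
  step 0: ref 1 -> FAULT, frames=[1,-] (faults so far: 1)
  step 1: ref 1 -> HIT, frames=[1,-] (faults so far: 1)
  step 2: ref 1 -> HIT, frames=[1,-] (faults so far: 1)
  step 3: ref 1 -> HIT, frames=[1,-] (faults so far: 1)
  step 4: ref 3 -> FAULT, frames=[1,3] (faults so far: 2)
  step 5: ref 4 -> FAULT, evict 1, frames=[4,3] (faults so far: 3)
  step 6: ref 3 -> HIT, frames=[4,3] (faults so far: 3)
  step 7: ref 3 -> HIT, frames=[4,3] (faults so far: 3)
  step 8: ref 2 -> FAULT, evict 3, frames=[4,2] (faults so far: 4)
  step 9: ref 3 -> FAULT, evict 4, frames=[3,2] (faults so far: 5)
  step 10: ref 1 -> FAULT, evict 2, frames=[3,1] (faults so far: 6)
  step 11: ref 2 -> FAULT, evict 3, frames=[2,1] (faults so far: 7)
  step 12: ref 1 -> HIT, frames=[2,1] (faults so far: 7)
  step 13: ref 1 -> HIT, frames=[2,1] (faults so far: 7)
  step 14: ref 1 -> HIT, frames=[2,1] (faults so far: 7)
  step 15: ref 1 -> HIT, frames=[2,1] (faults so far: 7)
  FIFO total faults: 7
--- LRU ---
  step 0: ref 1 -> FAULT, frames=[1,-] (faults so far: 1)
  step 1: ref 1 -> HIT, frames=[1,-] (faults so far: 1)
  step 2: ref 1 -> HIT, frames=[1,-] (faults so far: 1)
  step 3: ref 1 -> HIT, frames=[1,-] (faults so far: 1)
  step 4: ref 3 -> FAULT, frames=[1,3] (faults so far: 2)
  step 5: ref 4 -> FAULT, evict 1, frames=[4,3] (faults so far: 3)
  step 6: ref 3 -> HIT, frames=[4,3] (faults so far: 3)
  step 7: ref 3 -> HIT, frames=[4,3] (faults so far: 3)
  step 8: ref 2 -> FAULT, evict 4, frames=[2,3] (faults so far: 4)
  step 9: ref 3 -> HIT, frames=[2,3] (faults so far: 4)
  step 10: ref 1 -> FAULT, evict 2, frames=[1,3] (faults so far: 5)
  step 11: ref 2 -> FAULT, evict 3, frames=[1,2] (faults so far: 6)
  step 12: ref 1 -> HIT, frames=[1,2] (faults so far: 6)
  step 13: ref 1 -> HIT, frames=[1,2] (faults so far: 6)
  step 14: ref 1 -> HIT, frames=[1,2] (faults so far: 6)
  step 15: ref 1 -> HIT, frames=[1,2] (faults so far: 6)
  LRU total faults: 6
--- Optimal ---
  step 0: ref 1 -> FAULT, frames=[1,-] (faults so far: 1)
  step 1: ref 1 -> HIT, frames=[1,-] (faults so far: 1)
  step 2: ref 1 -> HIT, frames=[1,-] (faults so far: 1)
  step 3: ref 1 -> HIT, frames=[1,-] (faults so far: 1)
  step 4: ref 3 -> FAULT, frames=[1,3] (faults so far: 2)
  step 5: ref 4 -> FAULT, evict 1, frames=[4,3] (faults so far: 3)
  step 6: ref 3 -> HIT, frames=[4,3] (faults so far: 3)
  step 7: ref 3 -> HIT, frames=[4,3] (faults so far: 3)
  step 8: ref 2 -> FAULT, evict 4, frames=[2,3] (faults so far: 4)
  step 9: ref 3 -> HIT, frames=[2,3] (faults so far: 4)
  step 10: ref 1 -> FAULT, evict 3, frames=[2,1] (faults so far: 5)
  step 11: ref 2 -> HIT, frames=[2,1] (faults so far: 5)
  step 12: ref 1 -> HIT, frames=[2,1] (faults so far: 5)
  step 13: ref 1 -> HIT, frames=[2,1] (faults so far: 5)
  step 14: ref 1 -> HIT, frames=[2,1] (faults so far: 5)
  step 15: ref 1 -> HIT, frames=[2,1] (faults so far: 5)
  Optimal total faults: 5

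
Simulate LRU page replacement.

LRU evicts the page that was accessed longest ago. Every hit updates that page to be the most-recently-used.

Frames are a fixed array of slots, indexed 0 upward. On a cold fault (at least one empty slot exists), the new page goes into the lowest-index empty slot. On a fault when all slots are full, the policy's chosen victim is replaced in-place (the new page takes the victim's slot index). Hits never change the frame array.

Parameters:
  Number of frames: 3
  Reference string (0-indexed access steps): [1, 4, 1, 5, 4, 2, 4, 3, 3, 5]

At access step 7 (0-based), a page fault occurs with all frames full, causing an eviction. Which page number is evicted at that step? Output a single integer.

Step 0: ref 1 -> FAULT, frames=[1,-,-]
Step 1: ref 4 -> FAULT, frames=[1,4,-]
Step 2: ref 1 -> HIT, frames=[1,4,-]
Step 3: ref 5 -> FAULT, frames=[1,4,5]
Step 4: ref 4 -> HIT, frames=[1,4,5]
Step 5: ref 2 -> FAULT, evict 1, frames=[2,4,5]
Step 6: ref 4 -> HIT, frames=[2,4,5]
Step 7: ref 3 -> FAULT, evict 5, frames=[2,4,3]
At step 7: evicted page 5

Answer: 5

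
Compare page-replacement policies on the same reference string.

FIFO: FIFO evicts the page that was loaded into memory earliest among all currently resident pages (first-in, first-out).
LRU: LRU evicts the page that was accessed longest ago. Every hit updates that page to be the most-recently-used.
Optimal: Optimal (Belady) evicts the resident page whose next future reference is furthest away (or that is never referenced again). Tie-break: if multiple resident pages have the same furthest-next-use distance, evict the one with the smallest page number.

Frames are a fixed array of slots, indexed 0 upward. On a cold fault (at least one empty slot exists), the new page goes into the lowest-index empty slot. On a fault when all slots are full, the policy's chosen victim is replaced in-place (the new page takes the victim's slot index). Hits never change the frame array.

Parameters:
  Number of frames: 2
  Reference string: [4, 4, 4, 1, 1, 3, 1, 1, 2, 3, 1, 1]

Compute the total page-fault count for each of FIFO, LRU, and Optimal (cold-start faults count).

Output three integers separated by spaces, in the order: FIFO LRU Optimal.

--- FIFO ---
  step 0: ref 4 -> FAULT, frames=[4,-] (faults so far: 1)
  step 1: ref 4 -> HIT, frames=[4,-] (faults so far: 1)
  step 2: ref 4 -> HIT, frames=[4,-] (faults so far: 1)
  step 3: ref 1 -> FAULT, frames=[4,1] (faults so far: 2)
  step 4: ref 1 -> HIT, frames=[4,1] (faults so far: 2)
  step 5: ref 3 -> FAULT, evict 4, frames=[3,1] (faults so far: 3)
  step 6: ref 1 -> HIT, frames=[3,1] (faults so far: 3)
  step 7: ref 1 -> HIT, frames=[3,1] (faults so far: 3)
  step 8: ref 2 -> FAULT, evict 1, frames=[3,2] (faults so far: 4)
  step 9: ref 3 -> HIT, frames=[3,2] (faults so far: 4)
  step 10: ref 1 -> FAULT, evict 3, frames=[1,2] (faults so far: 5)
  step 11: ref 1 -> HIT, frames=[1,2] (faults so far: 5)
  FIFO total faults: 5
--- LRU ---
  step 0: ref 4 -> FAULT, frames=[4,-] (faults so far: 1)
  step 1: ref 4 -> HIT, frames=[4,-] (faults so far: 1)
  step 2: ref 4 -> HIT, frames=[4,-] (faults so far: 1)
  step 3: ref 1 -> FAULT, frames=[4,1] (faults so far: 2)
  step 4: ref 1 -> HIT, frames=[4,1] (faults so far: 2)
  step 5: ref 3 -> FAULT, evict 4, frames=[3,1] (faults so far: 3)
  step 6: ref 1 -> HIT, frames=[3,1] (faults so far: 3)
  step 7: ref 1 -> HIT, frames=[3,1] (faults so far: 3)
  step 8: ref 2 -> FAULT, evict 3, frames=[2,1] (faults so far: 4)
  step 9: ref 3 -> FAULT, evict 1, frames=[2,3] (faults so far: 5)
  step 10: ref 1 -> FAULT, evict 2, frames=[1,3] (faults so far: 6)
  step 11: ref 1 -> HIT, frames=[1,3] (faults so far: 6)
  LRU total faults: 6
--- Optimal ---
  step 0: ref 4 -> FAULT, frames=[4,-] (faults so far: 1)
  step 1: ref 4 -> HIT, frames=[4,-] (faults so far: 1)
  step 2: ref 4 -> HIT, frames=[4,-] (faults so far: 1)
  step 3: ref 1 -> FAULT, frames=[4,1] (faults so far: 2)
  step 4: ref 1 -> HIT, frames=[4,1] (faults so far: 2)
  step 5: ref 3 -> FAULT, evict 4, frames=[3,1] (faults so far: 3)
  step 6: ref 1 -> HIT, frames=[3,1] (faults so far: 3)
  step 7: ref 1 -> HIT, frames=[3,1] (faults so far: 3)
  step 8: ref 2 -> FAULT, evict 1, frames=[3,2] (faults so far: 4)
  step 9: ref 3 -> HIT, frames=[3,2] (faults so far: 4)
  step 10: ref 1 -> FAULT, evict 2, frames=[3,1] (faults so far: 5)
  step 11: ref 1 -> HIT, frames=[3,1] (faults so far: 5)
  Optimal total faults: 5

Answer: 5 6 5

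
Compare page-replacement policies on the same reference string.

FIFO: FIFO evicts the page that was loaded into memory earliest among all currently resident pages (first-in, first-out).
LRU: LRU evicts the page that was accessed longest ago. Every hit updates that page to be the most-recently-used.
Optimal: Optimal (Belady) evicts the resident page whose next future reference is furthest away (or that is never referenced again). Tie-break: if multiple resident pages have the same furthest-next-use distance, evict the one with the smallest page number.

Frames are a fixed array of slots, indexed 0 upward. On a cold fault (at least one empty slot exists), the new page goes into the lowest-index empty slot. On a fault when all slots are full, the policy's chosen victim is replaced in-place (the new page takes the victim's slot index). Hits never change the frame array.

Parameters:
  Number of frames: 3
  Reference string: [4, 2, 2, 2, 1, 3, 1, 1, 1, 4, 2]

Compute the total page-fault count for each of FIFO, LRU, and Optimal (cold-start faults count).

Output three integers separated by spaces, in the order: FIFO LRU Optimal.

--- FIFO ---
  step 0: ref 4 -> FAULT, frames=[4,-,-] (faults so far: 1)
  step 1: ref 2 -> FAULT, frames=[4,2,-] (faults so far: 2)
  step 2: ref 2 -> HIT, frames=[4,2,-] (faults so far: 2)
  step 3: ref 2 -> HIT, frames=[4,2,-] (faults so far: 2)
  step 4: ref 1 -> FAULT, frames=[4,2,1] (faults so far: 3)
  step 5: ref 3 -> FAULT, evict 4, frames=[3,2,1] (faults so far: 4)
  step 6: ref 1 -> HIT, frames=[3,2,1] (faults so far: 4)
  step 7: ref 1 -> HIT, frames=[3,2,1] (faults so far: 4)
  step 8: ref 1 -> HIT, frames=[3,2,1] (faults so far: 4)
  step 9: ref 4 -> FAULT, evict 2, frames=[3,4,1] (faults so far: 5)
  step 10: ref 2 -> FAULT, evict 1, frames=[3,4,2] (faults so far: 6)
  FIFO total faults: 6
--- LRU ---
  step 0: ref 4 -> FAULT, frames=[4,-,-] (faults so far: 1)
  step 1: ref 2 -> FAULT, frames=[4,2,-] (faults so far: 2)
  step 2: ref 2 -> HIT, frames=[4,2,-] (faults so far: 2)
  step 3: ref 2 -> HIT, frames=[4,2,-] (faults so far: 2)
  step 4: ref 1 -> FAULT, frames=[4,2,1] (faults so far: 3)
  step 5: ref 3 -> FAULT, evict 4, frames=[3,2,1] (faults so far: 4)
  step 6: ref 1 -> HIT, frames=[3,2,1] (faults so far: 4)
  step 7: ref 1 -> HIT, frames=[3,2,1] (faults so far: 4)
  step 8: ref 1 -> HIT, frames=[3,2,1] (faults so far: 4)
  step 9: ref 4 -> FAULT, evict 2, frames=[3,4,1] (faults so far: 5)
  step 10: ref 2 -> FAULT, evict 3, frames=[2,4,1] (faults so far: 6)
  LRU total faults: 6
--- Optimal ---
  step 0: ref 4 -> FAULT, frames=[4,-,-] (faults so far: 1)
  step 1: ref 2 -> FAULT, frames=[4,2,-] (faults so far: 2)
  step 2: ref 2 -> HIT, frames=[4,2,-] (faults so far: 2)
  step 3: ref 2 -> HIT, frames=[4,2,-] (faults so far: 2)
  step 4: ref 1 -> FAULT, frames=[4,2,1] (faults so far: 3)
  step 5: ref 3 -> FAULT, evict 2, frames=[4,3,1] (faults so far: 4)
  step 6: ref 1 -> HIT, frames=[4,3,1] (faults so far: 4)
  step 7: ref 1 -> HIT, frames=[4,3,1] (faults so far: 4)
  step 8: ref 1 -> HIT, frames=[4,3,1] (faults so far: 4)
  step 9: ref 4 -> HIT, frames=[4,3,1] (faults so far: 4)
  step 10: ref 2 -> FAULT, evict 1, frames=[4,3,2] (faults so far: 5)
  Optimal total faults: 5

Answer: 6 6 5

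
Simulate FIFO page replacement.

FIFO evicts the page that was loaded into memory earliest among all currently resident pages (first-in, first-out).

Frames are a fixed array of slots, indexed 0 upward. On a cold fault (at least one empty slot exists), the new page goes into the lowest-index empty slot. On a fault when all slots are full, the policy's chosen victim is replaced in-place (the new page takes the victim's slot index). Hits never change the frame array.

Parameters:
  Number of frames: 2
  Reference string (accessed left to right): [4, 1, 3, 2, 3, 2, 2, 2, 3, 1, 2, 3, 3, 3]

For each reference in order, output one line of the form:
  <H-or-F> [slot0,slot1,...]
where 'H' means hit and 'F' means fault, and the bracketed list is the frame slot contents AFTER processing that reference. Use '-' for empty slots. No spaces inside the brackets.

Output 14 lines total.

F [4,-]
F [4,1]
F [3,1]
F [3,2]
H [3,2]
H [3,2]
H [3,2]
H [3,2]
H [3,2]
F [1,2]
H [1,2]
F [1,3]
H [1,3]
H [1,3]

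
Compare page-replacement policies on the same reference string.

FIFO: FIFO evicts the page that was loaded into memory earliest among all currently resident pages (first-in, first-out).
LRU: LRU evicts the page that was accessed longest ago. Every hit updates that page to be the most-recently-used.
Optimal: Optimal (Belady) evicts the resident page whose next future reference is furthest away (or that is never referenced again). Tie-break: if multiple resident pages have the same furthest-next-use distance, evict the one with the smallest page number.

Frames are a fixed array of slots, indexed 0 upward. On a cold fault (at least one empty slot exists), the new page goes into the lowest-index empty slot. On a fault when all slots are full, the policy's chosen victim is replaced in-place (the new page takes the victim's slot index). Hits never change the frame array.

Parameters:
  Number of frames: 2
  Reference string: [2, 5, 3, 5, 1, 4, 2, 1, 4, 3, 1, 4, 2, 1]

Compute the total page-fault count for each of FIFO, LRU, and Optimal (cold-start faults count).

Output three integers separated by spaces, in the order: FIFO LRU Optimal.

Answer: 13 13 10

Derivation:
--- FIFO ---
  step 0: ref 2 -> FAULT, frames=[2,-] (faults so far: 1)
  step 1: ref 5 -> FAULT, frames=[2,5] (faults so far: 2)
  step 2: ref 3 -> FAULT, evict 2, frames=[3,5] (faults so far: 3)
  step 3: ref 5 -> HIT, frames=[3,5] (faults so far: 3)
  step 4: ref 1 -> FAULT, evict 5, frames=[3,1] (faults so far: 4)
  step 5: ref 4 -> FAULT, evict 3, frames=[4,1] (faults so far: 5)
  step 6: ref 2 -> FAULT, evict 1, frames=[4,2] (faults so far: 6)
  step 7: ref 1 -> FAULT, evict 4, frames=[1,2] (faults so far: 7)
  step 8: ref 4 -> FAULT, evict 2, frames=[1,4] (faults so far: 8)
  step 9: ref 3 -> FAULT, evict 1, frames=[3,4] (faults so far: 9)
  step 10: ref 1 -> FAULT, evict 4, frames=[3,1] (faults so far: 10)
  step 11: ref 4 -> FAULT, evict 3, frames=[4,1] (faults so far: 11)
  step 12: ref 2 -> FAULT, evict 1, frames=[4,2] (faults so far: 12)
  step 13: ref 1 -> FAULT, evict 4, frames=[1,2] (faults so far: 13)
  FIFO total faults: 13
--- LRU ---
  step 0: ref 2 -> FAULT, frames=[2,-] (faults so far: 1)
  step 1: ref 5 -> FAULT, frames=[2,5] (faults so far: 2)
  step 2: ref 3 -> FAULT, evict 2, frames=[3,5] (faults so far: 3)
  step 3: ref 5 -> HIT, frames=[3,5] (faults so far: 3)
  step 4: ref 1 -> FAULT, evict 3, frames=[1,5] (faults so far: 4)
  step 5: ref 4 -> FAULT, evict 5, frames=[1,4] (faults so far: 5)
  step 6: ref 2 -> FAULT, evict 1, frames=[2,4] (faults so far: 6)
  step 7: ref 1 -> FAULT, evict 4, frames=[2,1] (faults so far: 7)
  step 8: ref 4 -> FAULT, evict 2, frames=[4,1] (faults so far: 8)
  step 9: ref 3 -> FAULT, evict 1, frames=[4,3] (faults so far: 9)
  step 10: ref 1 -> FAULT, evict 4, frames=[1,3] (faults so far: 10)
  step 11: ref 4 -> FAULT, evict 3, frames=[1,4] (faults so far: 11)
  step 12: ref 2 -> FAULT, evict 1, frames=[2,4] (faults so far: 12)
  step 13: ref 1 -> FAULT, evict 4, frames=[2,1] (faults so far: 13)
  LRU total faults: 13
--- Optimal ---
  step 0: ref 2 -> FAULT, frames=[2,-] (faults so far: 1)
  step 1: ref 5 -> FAULT, frames=[2,5] (faults so far: 2)
  step 2: ref 3 -> FAULT, evict 2, frames=[3,5] (faults so far: 3)
  step 3: ref 5 -> HIT, frames=[3,5] (faults so far: 3)
  step 4: ref 1 -> FAULT, evict 5, frames=[3,1] (faults so far: 4)
  step 5: ref 4 -> FAULT, evict 3, frames=[4,1] (faults so far: 5)
  step 6: ref 2 -> FAULT, evict 4, frames=[2,1] (faults so far: 6)
  step 7: ref 1 -> HIT, frames=[2,1] (faults so far: 6)
  step 8: ref 4 -> FAULT, evict 2, frames=[4,1] (faults so far: 7)
  step 9: ref 3 -> FAULT, evict 4, frames=[3,1] (faults so far: 8)
  step 10: ref 1 -> HIT, frames=[3,1] (faults so far: 8)
  step 11: ref 4 -> FAULT, evict 3, frames=[4,1] (faults so far: 9)
  step 12: ref 2 -> FAULT, evict 4, frames=[2,1] (faults so far: 10)
  step 13: ref 1 -> HIT, frames=[2,1] (faults so far: 10)
  Optimal total faults: 10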